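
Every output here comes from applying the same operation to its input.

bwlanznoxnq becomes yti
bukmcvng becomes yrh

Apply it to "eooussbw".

bll

The pattern: shift every letter 3 places backward in the alphabet (wrapping around), then keep only the first 3 characters.
Starting from "eooussbw": after the first operation, "bllrppyt"; after the second, "bll".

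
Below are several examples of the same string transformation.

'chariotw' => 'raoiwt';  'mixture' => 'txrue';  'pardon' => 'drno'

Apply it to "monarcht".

Rule — swap each adjacent pair of characters (1↔2, 3↔4, ...), then delete the first 2 characters.
On "monarcht": the first step gives "omancrth", and the second then gives "ancrth".

ancrth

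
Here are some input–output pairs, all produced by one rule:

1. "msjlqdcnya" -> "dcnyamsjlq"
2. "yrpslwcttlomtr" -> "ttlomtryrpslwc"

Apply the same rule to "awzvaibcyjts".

bcyjtsawzvai

The pattern: swap the front and back halves of the string.
On "awzvaibcyjts" that produces "bcyjtsawzvai".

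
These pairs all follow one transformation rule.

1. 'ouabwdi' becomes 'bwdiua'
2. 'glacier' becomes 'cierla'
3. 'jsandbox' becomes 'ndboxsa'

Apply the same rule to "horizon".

The transformation: delete the first character, then move the first 2 characters to the end (rotate left by 2).
On "horizon" that produces "izonor".

izonor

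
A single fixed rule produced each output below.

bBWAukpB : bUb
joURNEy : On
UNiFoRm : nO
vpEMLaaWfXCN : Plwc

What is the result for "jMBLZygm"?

The pattern: flip the case of every letter, then keep one character in every 3, starting at position 2 (positions 2nd, 5th, 8th, ...).
For "jMBLZygm", step one produces "JmblzYGM"; step two turns that into "mzM".
(Check on "UNiFoRm": → "unIfOrM" → "nO" ✓)

mzM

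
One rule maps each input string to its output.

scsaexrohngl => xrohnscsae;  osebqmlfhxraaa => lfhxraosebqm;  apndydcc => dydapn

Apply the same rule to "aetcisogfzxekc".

ogfzxeaetcis

Looking at the pairs, the operation is to delete the last 2 characters, then swap the front and back halves of the string.
Doing the same to "aetcisogfzxekc": "ogfzxeaetcis".
(Check on "osebqmlfhxraaa": → "osebqmlfhxra" → "lfhxraosebqm" ✓)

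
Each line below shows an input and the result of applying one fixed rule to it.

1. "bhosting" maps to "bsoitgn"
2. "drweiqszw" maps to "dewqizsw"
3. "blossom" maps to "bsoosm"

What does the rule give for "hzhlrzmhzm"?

hlhzrhmmz

The rule is to swap each adjacent pair of characters (1↔2, 3↔4, ...), then delete the first character.
Working it through for "hzhlrzmhzm": intermediate "zhlhzrhmmz", final "hlhzrhmmz".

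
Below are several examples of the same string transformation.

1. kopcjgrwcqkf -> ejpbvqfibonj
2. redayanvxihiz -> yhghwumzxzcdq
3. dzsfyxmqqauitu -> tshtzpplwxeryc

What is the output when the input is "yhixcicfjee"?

Each output is the input with this applied: reverse the string, then shift every letter 1 place backward in the alphabet (wrapping around).
"yhixcicfjee" → "eejfcicxihy" → "ddiebhbwhgx".
(Check on "kopcjgrwcqkf": → "fkqcwrgjcpok" → "ejpbvqfibonj" ✓)

ddiebhbwhgx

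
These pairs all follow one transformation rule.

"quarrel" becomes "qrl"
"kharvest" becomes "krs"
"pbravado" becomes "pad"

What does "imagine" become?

The rule is to keep one character in every 3, starting at position 1 (positions 1st, 4th, 7th, ...).
"imagine" → "ige".

ige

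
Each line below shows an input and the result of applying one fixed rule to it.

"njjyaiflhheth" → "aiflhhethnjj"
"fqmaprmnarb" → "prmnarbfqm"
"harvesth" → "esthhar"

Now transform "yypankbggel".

The pattern: move the first 3 characters to the end (rotate left by 3), then delete the first character.
Applying both steps to "yypankbggel": "ankbggelyyp", then "nkbggelyyp".

nkbggelyyp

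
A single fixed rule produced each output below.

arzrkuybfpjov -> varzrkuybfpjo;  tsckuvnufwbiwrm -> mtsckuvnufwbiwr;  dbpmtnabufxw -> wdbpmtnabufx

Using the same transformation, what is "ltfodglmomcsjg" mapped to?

What's happening: move the last character to the front.
Doing the same to "ltfodglmomcsjg": "gltfodglmomcsj".

gltfodglmomcsj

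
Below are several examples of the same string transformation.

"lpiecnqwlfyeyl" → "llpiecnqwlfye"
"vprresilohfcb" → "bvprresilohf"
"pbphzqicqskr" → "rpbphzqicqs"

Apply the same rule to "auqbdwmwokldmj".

jauqbdwmwokld

Each output is the input with this applied: move the last 2 characters to the front (rotate right by 2), then delete the first character.
Doing the same to "auqbdwmwokldmj": "jauqbdwmwokld".
(Check on "pbphzqicqskr": → "krpbphzqicqs" → "rpbphzqicqs" ✓)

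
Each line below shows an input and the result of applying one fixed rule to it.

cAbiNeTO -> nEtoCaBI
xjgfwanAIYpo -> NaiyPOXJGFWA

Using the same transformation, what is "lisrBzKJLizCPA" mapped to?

Each output is the input with this applied: swap the front and back halves of the string, then flip the case of every letter.
"lisrBzKJLizCPA" → "JLizCPAlisrBzK" → "jlIZcpaLISRbZk".
(Check on "xjgfwanAIYpo": → "nAIYpoxjgfwa" → "NaiyPOXJGFWA" ✓)

jlIZcpaLISRbZk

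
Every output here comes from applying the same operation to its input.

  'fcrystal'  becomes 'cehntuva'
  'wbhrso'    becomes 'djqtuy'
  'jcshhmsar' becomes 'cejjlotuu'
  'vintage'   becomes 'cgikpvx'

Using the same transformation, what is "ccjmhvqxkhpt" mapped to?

eejjlmorsvxz

Rule — sort the characters into alphabetical order, then shift every letter 2 places forward in the alphabet (wrapping around).
"ccjmhvqxkhpt" → "eejjlmorsvxz".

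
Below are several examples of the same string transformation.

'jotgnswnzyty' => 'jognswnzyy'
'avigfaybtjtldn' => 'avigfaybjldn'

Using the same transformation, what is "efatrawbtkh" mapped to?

efarawbkh

Each output is the input with this applied: remove every "t".
Applying that to "efatrawbtkh" gives "efarawbkh".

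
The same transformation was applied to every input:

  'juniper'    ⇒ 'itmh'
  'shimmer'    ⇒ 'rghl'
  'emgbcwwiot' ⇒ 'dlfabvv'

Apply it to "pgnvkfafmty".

ofmujeze

Each output is the input with this applied: delete the last 3 characters, then shift every letter 1 place backward in the alphabet (wrapping around).
Doing the same to "pgnvkfafmty": "ofmujeze".
(Check on "emgbcwwiot": → "emgbcww" → "dlfabvv" ✓)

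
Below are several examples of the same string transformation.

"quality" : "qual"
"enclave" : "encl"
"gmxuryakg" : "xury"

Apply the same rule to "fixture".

The pattern: move the last 3 characters to the front (rotate right by 3), then keep only the last 4 characters.
Starting from "fixture": after the first operation, "urefixt"; after the second, "fixt".
(Check on "enclave": → "aveencl" → "encl" ✓)

fixt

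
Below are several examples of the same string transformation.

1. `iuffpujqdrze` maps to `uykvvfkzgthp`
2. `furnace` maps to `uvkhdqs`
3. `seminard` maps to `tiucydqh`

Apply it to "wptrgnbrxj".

zmfjhwdrhn

Each output is the input with this applied: shift every letter 10 places backward in the alphabet (wrapping around), then move the last character to the front.
Starting from "wptrgnbrxj": after the first operation, "mfjhwdrhnz"; after the second, "zmfjhwdrhn".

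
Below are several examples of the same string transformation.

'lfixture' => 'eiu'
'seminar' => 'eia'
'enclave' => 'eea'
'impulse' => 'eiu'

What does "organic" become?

oai

The pattern: move the last character to the front, then keep only the vowels.
Applying that to "organic" gives "oai".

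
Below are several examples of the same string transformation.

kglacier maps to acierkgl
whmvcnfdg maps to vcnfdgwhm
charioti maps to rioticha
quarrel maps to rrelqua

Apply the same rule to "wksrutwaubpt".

What's happening: move the first 3 characters to the end (rotate left by 3).
Doing the same to "wksrutwaubpt": "rutwaubptwks".

rutwaubptwks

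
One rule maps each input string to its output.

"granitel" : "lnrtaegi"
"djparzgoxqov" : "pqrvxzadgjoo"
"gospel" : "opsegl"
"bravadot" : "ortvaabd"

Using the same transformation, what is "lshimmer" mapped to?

mmrsehil

The rule is to sort the characters into alphabetical order, then swap the front and back halves of the string.
Applying both steps to "lshimmer": "ehilmmrs", then "mmrsehil".
(Check on "djparzgoxqov": → "adgjoopqrvxz" → "pqrvxzadgjoo" ✓)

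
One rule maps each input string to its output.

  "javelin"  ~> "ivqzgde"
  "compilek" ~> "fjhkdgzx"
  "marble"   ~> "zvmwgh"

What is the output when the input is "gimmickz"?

What's happening: swap the first and last characters, then shift every letter 5 places backward in the alphabet (wrapping around).
For "gimmickz", step one produces "zimmickg"; step two turns that into "udhhdxfb".

udhhdxfb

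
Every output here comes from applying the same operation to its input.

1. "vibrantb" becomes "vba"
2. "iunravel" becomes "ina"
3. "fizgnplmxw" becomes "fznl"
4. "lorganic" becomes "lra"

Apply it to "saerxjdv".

sex

In each case the input is transformed by: delete the last 3 characters, then keep every other character starting from the first (positions 1st, 3rd, 5th, ...).
Applying both steps to "saerxjdv": "saerx", then "sex".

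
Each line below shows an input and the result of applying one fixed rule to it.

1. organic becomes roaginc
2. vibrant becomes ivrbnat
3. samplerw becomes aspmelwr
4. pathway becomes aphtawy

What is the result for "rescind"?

What's happening: swap each adjacent pair of characters (1↔2, 3↔4, ...).
For "rescind" the result is "ercsnid".

ercsnid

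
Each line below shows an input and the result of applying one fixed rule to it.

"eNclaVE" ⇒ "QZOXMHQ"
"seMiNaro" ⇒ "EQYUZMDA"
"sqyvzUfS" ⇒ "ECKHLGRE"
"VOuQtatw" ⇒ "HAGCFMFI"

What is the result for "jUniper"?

The transformation: shift every letter 12 places forward in the alphabet (wrapping around), then convert every letter to uppercase.
On "jUniper" that produces "VGZUBQD".

VGZUBQD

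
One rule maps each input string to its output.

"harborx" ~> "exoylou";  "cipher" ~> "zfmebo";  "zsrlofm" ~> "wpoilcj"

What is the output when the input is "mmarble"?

jjxoyib

The rule is to shift every letter 3 places backward in the alphabet (wrapping around).
"mmarble" → "jjxoyib".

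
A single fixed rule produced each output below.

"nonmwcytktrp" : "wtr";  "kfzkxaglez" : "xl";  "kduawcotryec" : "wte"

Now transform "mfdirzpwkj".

rw

Each output is the input with this applied: delete the first 3 characters, then keep one character in every 3, starting at position 2 (positions 2nd, 5th, 8th, ...).
For "mfdirzpwkj", step one produces "irzpwkj"; step two turns that into "rw".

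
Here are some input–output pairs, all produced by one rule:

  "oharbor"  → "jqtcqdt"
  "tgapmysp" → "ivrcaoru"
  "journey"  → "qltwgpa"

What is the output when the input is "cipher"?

In each case the input is transformed by: shift every letter 2 places forward in the alphabet (wrapping around), then swap each adjacent pair of characters (1↔2, 3↔4, ...).
So "cipher" becomes "kejrtg".

kejrtg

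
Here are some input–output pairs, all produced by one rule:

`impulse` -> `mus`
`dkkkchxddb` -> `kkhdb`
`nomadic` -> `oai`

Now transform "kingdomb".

igob

Rule — keep every other character starting from the second (positions 2nd, 4th, 6th, ...).
Applying that to "kingdomb" gives "igob".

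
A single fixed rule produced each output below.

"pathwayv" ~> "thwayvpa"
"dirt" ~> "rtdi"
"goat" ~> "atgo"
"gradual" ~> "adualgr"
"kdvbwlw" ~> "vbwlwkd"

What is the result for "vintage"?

The transformation: move the first 2 characters to the end (rotate left by 2).
So "vintage" becomes "ntagevi".

ntagevi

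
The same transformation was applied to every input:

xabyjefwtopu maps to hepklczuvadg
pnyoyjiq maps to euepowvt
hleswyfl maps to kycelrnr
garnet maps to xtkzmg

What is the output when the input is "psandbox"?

What's happening: move the first 2 characters to the end (rotate left by 2), then shift every letter 6 places forward in the alphabet (wrapping around).
For "psandbox", step one produces "andboxps"; step two turns that into "gtjhudvy".

gtjhudvy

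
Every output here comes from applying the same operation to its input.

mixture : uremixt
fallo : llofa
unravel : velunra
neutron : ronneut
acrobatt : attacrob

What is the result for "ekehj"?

The transformation: move the last 3 characters to the front (rotate right by 3).
For "ekehj" the result is "ehjek".

ehjek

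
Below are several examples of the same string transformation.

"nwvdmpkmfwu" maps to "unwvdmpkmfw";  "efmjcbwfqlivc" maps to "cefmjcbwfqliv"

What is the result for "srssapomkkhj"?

jsrssapomkkh

In each case the input is transformed by: move the last character to the front.
On "srssapomkkhj" that produces "jsrssapomkkh".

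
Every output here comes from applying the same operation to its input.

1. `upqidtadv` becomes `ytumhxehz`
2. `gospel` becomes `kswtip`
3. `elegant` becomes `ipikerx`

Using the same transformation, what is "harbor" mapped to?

In each case the input is transformed by: shift every letter 4 places forward in the alphabet (wrapping around).
"harbor" → "levfsv".

levfsv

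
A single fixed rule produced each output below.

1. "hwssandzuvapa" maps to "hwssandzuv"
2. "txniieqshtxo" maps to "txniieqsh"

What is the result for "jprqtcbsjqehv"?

The rule is to delete the last 3 characters.
So "jprqtcbsjqehv" becomes "jprqtcbsjq".

jprqtcbsjq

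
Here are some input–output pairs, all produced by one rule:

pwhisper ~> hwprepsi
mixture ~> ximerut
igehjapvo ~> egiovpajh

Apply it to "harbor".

The pattern: move the first 3 characters to the end (rotate left by 3), then reverse the string.
Starting from "harbor": after the first operation, "borhar"; after the second, "rahrob".

rahrob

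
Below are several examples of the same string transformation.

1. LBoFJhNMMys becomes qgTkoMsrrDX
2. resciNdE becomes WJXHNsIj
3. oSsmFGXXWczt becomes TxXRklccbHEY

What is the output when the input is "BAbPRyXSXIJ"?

gfGuwDcxcno

The pattern: flip the case of every letter, then shift every letter 5 places forward in the alphabet (wrapping around).
Working it through for "BAbPRyXSXIJ": intermediate "baBprYxsxij", final "gfGuwDcxcno".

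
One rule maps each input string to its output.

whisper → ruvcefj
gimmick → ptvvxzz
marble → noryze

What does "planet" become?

Looking at the pairs, the operation is to sort the characters into alphabetical order, then shift every letter 13 places forward in the alphabet (wrapping around) — i.e. ROT13.
For "planet", step one produces "aelnpt"; step two turns that into "nryacg".
(Check on "whisper": → "ehiprsw" → "ruvcefj" ✓)

nryacg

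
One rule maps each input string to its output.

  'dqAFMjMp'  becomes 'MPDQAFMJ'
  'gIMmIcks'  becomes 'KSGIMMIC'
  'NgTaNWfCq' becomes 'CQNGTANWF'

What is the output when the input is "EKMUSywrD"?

RDEKMUSYW

Each output is the input with this applied: move the last 2 characters to the front (rotate right by 2), then convert every letter to uppercase.
On "EKMUSywrD": the first step gives "rDEKMUSyw", and the second then gives "RDEKMUSYW".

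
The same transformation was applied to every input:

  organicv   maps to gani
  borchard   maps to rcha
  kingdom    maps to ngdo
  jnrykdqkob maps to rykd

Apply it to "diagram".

agra

The pattern: move the first 2 characters to the end (rotate left by 2), then keep only the first 4 characters.
Starting from "diagram": after the first operation, "agramdi"; after the second, "agra".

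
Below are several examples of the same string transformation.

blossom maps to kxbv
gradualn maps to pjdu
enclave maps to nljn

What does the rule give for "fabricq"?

What's happening: keep every other character starting from the first (positions 1st, 3rd, 5th, ...), then shift every letter 9 places forward in the alphabet (wrapping around).
For "fabricq", step one produces "fbiq"; step two turns that into "okrz".

okrz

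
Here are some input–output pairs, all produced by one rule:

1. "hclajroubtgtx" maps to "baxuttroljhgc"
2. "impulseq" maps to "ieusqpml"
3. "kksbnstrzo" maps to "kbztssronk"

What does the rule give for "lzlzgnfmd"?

fdzznmllg

The transformation: sort the characters into reverse alphabetical order, then move the last 2 characters to the front (rotate right by 2).
On "lzlzgnfmd": the first step gives "zznmllgfd", and the second then gives "fdzznmllg".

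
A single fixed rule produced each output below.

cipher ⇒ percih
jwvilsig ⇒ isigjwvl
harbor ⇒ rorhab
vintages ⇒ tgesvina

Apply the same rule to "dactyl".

cyldat

The pattern: swap the front and back halves of the string, then swap the first and last characters.
"dactyl" → "tyldac" → "cyldat".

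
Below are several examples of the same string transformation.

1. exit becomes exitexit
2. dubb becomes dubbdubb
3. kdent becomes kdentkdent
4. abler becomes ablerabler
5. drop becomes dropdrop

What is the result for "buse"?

busebuse

Each output is the input with this applied: write the whole string twice.
So "buse" becomes "busebuse".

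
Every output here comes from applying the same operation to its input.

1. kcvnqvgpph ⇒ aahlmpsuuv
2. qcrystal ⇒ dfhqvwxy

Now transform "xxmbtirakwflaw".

bbccffgknpqrwy

In each case the input is transformed by: shift every letter 5 places forward in the alphabet (wrapping around), then sort the characters into alphabetical order.
On "xxmbtirakwflaw": the first step gives "ccrgynwfpbkqfb", and the second then gives "bbccffgknpqrwy".
(Check on "kcvnqvgpph": → "phasvaluum" → "aahlmpsuuv" ✓)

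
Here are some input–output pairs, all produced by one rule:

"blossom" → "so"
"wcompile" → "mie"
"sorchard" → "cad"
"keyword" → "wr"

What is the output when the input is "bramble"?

ml

Looking at the pairs, the operation is to keep every other character starting from the second (positions 2nd, 4th, 6th, ...), then delete the first character.
Starting from "bramble": after the first operation, "rml"; after the second, "ml".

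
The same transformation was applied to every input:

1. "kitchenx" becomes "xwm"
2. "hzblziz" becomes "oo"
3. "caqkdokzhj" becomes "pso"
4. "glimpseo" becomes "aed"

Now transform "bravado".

gp

Looking at the pairs, the operation is to keep one character in every 3, starting at position 2 (positions 2nd, 5th, 8th, ...), then shift every letter 11 places backward in the alphabet (wrapping around).
So "bravado" becomes "gp".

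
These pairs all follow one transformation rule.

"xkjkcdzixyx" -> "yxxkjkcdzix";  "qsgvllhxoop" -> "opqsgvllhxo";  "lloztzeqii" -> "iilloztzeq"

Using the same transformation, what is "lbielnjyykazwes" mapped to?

The transformation: move the last 2 characters to the front (rotate right by 2).
Doing the same to "lbielnjyykazwes": "eslbielnjyykazw".

eslbielnjyykazw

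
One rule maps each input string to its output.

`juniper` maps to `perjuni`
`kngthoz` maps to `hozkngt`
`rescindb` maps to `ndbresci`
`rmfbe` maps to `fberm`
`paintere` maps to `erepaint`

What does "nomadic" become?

Rule — move the last 3 characters to the front (rotate right by 3).
So "nomadic" becomes "dicnoma".

dicnoma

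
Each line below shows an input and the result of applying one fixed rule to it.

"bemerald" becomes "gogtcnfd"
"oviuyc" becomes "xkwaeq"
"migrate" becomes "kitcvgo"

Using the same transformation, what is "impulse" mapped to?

Looking at the pairs, the operation is to move the first character to the end, then shift every letter 2 places forward in the alphabet (wrapping around).
Applying both steps to "impulse": "mpulsei", then "orwnugk".

orwnugk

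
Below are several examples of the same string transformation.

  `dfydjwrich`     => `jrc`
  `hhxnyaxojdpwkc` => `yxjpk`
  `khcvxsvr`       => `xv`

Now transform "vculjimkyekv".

jmyk

The transformation: delete the first 3 characters, then keep every other character starting from the second (positions 2nd, 4th, 6th, ...).
Applying both steps to "vculjimkyekv": "ljimkyekv", then "jmyk".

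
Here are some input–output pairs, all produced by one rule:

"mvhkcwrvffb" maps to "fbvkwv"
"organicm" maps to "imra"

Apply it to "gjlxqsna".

sajx

Rule — move the last 3 characters to the front (rotate right by 3), then keep every other character starting from the first (positions 1st, 3rd, 5th, ...).
"gjlxqsna" → "snagjlxq" → "sajx".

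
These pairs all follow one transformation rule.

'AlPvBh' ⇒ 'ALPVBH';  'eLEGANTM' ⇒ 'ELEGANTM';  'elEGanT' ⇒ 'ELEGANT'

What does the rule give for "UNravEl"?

UNRAVEL

Each output is the input with this applied: convert every letter to uppercase.
Doing the same to "UNravEl": "UNRAVEL".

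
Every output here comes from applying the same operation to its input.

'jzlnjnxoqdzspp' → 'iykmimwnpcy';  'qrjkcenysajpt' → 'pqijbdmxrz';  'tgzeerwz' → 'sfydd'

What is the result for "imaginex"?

Looking at the pairs, the operation is to delete the last 3 characters, then shift every letter 1 place backward in the alphabet (wrapping around).
For "imaginex", step one produces "imagi"; step two turns that into "hlzfh".

hlzfh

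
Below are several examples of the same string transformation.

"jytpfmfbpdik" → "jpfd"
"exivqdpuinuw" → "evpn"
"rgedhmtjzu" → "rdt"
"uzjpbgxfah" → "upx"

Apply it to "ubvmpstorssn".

umts

Each output is the input with this applied: delete the last 2 characters, then keep one character in every 3, starting at position 1 (positions 1st, 4th, 7th, ...).
Working it through for "ubvmpstorssn": intermediate "ubvmpstors", final "umts".
(Check on "jytpfmfbpdik": → "jytpfmfbpd" → "jpfd" ✓)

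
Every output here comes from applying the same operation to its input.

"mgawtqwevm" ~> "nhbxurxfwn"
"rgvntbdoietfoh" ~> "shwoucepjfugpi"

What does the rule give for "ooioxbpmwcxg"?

The rule is to shift every letter 1 place forward in the alphabet (wrapping around).
Doing the same to "ooioxbpmwcxg": "ppjpycqnxdyh".

ppjpycqnxdyh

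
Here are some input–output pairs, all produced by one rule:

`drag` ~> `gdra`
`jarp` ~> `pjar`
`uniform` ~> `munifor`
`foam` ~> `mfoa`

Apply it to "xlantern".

The pattern: move the last character to the front.
For "xlantern" the result is "nxlanter".

nxlanter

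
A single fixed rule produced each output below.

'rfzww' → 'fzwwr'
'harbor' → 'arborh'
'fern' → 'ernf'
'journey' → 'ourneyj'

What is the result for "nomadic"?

omadicn

In each case the input is transformed by: move the first character to the end.
For "nomadic" the result is "omadicn".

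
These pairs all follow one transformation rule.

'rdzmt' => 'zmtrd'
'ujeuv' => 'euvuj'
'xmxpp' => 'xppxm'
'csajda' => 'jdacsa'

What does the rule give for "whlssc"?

Each output is the input with this applied: move the last 3 characters to the front (rotate right by 3).
Doing the same to "whlssc": "sscwhl".

sscwhl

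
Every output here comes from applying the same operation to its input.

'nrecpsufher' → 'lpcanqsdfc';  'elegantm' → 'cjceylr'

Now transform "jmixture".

Rule — shift every letter 2 places backward in the alphabet (wrapping around), then delete the last character.
Applying both steps to "jmixture": "hkgvrspc", then "hkgvrsp".

hkgvrsp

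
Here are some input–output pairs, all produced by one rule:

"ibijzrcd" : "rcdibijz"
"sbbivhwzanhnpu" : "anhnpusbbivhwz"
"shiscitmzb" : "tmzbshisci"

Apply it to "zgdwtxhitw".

Rule — swap the front and back halves of the string, then move the first character to the end.
For "zgdwtxhitw", step one produces "xhitwzgdwt"; step two turns that into "hitwzgdwtx".

hitwzgdwtx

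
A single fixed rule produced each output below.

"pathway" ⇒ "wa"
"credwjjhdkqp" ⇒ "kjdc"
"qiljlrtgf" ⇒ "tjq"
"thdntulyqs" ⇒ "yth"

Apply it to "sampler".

Looking at the pairs, the operation is to reverse the string, then keep one character in every 3, starting at position 3 (positions 3rd, 6th, 9th, ...).
On "sampler" that produces "la".

la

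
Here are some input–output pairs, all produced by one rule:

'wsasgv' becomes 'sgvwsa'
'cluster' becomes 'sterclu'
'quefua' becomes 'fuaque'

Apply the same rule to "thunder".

nderthu

The pattern: move the first 3 characters to the end (rotate left by 3).
"thunder" → "nderthu".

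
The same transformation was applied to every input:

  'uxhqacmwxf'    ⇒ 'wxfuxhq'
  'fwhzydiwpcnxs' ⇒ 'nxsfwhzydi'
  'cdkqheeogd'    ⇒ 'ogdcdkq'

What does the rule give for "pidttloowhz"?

What's happening: move the last 3 characters to the front (rotate right by 3), then delete the last 3 characters.
For "pidttloowhz", step one produces "whzpidttloo"; step two turns that into "whzpidtt".

whzpidtt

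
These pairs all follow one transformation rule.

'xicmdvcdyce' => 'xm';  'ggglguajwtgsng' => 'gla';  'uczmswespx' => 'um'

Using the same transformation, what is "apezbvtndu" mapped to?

In each case the input is transformed by: keep one character in every 3, starting at position 1 (positions 1st, 4th, 7th, ...), then delete the last 2 characters.
Starting from "apezbvtndu": after the first operation, "aztu"; after the second, "az".

az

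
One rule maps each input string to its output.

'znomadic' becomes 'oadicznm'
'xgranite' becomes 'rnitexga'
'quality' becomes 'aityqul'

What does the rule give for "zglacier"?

What's happening: move the first 3 characters to the end (rotate left by 3), then swap the first and last characters.
Working it through for "zglacier": intermediate "acierzgl", final "lcierzga".

lcierzga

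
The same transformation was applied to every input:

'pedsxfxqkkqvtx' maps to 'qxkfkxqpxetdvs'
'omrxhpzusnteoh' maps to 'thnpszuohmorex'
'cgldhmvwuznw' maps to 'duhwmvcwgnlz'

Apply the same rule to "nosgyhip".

Each output is the input with this applied: take characters alternately from the front and the back (1st, last, 2nd, 2nd-last, ...), then swap the front and back halves of the string.
So "nosgyhip" becomes "shgynpoi".

shgynpoi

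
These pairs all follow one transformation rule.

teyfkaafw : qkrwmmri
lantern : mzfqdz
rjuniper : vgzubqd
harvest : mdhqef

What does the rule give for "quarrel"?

Looking at the pairs, the operation is to delete the first character, then shift every letter 12 places forward in the alphabet (wrapping around).
Applying that to "quarrel" gives "gmddqx".

gmddqx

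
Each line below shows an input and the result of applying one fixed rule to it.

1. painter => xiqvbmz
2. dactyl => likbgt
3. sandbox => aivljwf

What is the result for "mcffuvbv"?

The transformation: shift every letter 8 places forward in the alphabet (wrapping around).
On "mcffuvbv" that produces "uknncdjd".

uknncdjd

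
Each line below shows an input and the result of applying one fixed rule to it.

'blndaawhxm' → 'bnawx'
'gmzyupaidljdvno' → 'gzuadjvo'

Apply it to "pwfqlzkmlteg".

Each output is the input with this applied: keep every other character starting from the first (positions 1st, 3rd, 5th, ...).
For "pwfqlzkmlteg" the result is "pflkle".

pflkle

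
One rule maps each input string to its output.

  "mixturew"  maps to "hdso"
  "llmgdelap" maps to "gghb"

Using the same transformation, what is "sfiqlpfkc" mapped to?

nadl

Each output is the input with this applied: shift every letter 5 places backward in the alphabet (wrapping around), then keep only the first 4 characters.
So "sfiqlpfkc" becomes "nadl".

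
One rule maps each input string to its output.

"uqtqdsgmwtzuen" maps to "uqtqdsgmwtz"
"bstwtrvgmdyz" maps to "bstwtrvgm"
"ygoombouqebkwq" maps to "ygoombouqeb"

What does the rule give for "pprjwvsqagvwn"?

pprjwvsqag

The transformation: delete the last 3 characters.
So "pprjwvsqagvwn" becomes "pprjwvsqag".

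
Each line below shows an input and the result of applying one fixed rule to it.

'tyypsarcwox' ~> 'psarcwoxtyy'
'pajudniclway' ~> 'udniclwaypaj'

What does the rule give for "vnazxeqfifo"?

zxeqfifovna

What's happening: move the first 3 characters to the end (rotate left by 3).
"vnazxeqfifo" → "zxeqfifovna".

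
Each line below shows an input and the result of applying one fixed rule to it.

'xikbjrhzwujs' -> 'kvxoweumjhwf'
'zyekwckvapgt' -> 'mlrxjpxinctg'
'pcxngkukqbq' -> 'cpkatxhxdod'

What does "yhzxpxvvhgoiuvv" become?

lumkckiiutbvhii

In each case the input is transformed by: shift every letter 13 places forward in the alphabet (wrapping around) — i.e. ROT13.
On "yhzxpxvvhgoiuvv" that produces "lumkckiiutbvhii".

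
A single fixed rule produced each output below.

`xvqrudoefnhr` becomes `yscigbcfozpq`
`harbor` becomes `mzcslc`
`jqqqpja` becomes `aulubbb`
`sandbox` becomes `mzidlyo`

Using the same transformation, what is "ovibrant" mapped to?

lyezgtmc

The rule is to shift every letter 11 places forward in the alphabet (wrapping around), then move the last 3 characters to the front (rotate right by 3).
Working it through for "ovibrant": intermediate "zgtmclye", final "lyezgtmc".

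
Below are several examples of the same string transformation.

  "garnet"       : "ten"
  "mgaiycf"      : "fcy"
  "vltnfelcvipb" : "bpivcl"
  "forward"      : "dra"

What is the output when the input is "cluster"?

Rule — take characters alternately from the front and the back (1st, last, 2nd, 2nd-last, ...), then keep every other character starting from the second (positions 2nd, 4th, 6th, ...).
Applying both steps to "cluster": "crleuts", then "ret".
(Check on "mgaiycf": → "mfgcayi" → "fcy" ✓)

ret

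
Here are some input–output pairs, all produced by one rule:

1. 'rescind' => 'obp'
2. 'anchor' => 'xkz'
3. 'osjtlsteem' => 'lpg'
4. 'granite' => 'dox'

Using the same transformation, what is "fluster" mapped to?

cir

The pattern: shift every letter 3 places backward in the alphabet (wrapping around), then keep only the first 3 characters.
On "fluster": the first step gives "cirpqbo", and the second then gives "cir".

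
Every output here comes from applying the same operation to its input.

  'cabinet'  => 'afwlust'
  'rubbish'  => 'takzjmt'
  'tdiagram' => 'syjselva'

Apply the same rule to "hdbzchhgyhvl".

ruzzyqzndzvt

In each case the input is transformed by: shift every letter 8 places backward in the alphabet (wrapping around), then move the first 3 characters to the end (rotate left by 3).
Starting from "hdbzchhgyhvl": after the first operation, "zvtruzzyqznd"; after the second, "ruzzyqzndzvt".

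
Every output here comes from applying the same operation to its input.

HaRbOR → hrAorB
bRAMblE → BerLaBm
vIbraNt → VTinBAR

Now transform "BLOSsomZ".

bzlMoOsS

Rule — flip the case of every letter, then take characters alternately from the front and the back (1st, last, 2nd, 2nd-last, ...).
On "BLOSsomZ": the first step gives "blosSOMz", and the second then gives "bzlMoOsS".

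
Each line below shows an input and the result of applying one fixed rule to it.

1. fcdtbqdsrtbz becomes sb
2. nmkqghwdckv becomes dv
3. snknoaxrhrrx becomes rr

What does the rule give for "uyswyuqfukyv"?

The rule is to keep one character in every 3, starting at position 2 (positions 2nd, 5th, 8th, ...), then keep only the last 2 characters.
"uyswyuqfukyv" → "yyfy" → "fy".
(Check on "nmkqghwdckv": → "mgdv" → "dv" ✓)

fy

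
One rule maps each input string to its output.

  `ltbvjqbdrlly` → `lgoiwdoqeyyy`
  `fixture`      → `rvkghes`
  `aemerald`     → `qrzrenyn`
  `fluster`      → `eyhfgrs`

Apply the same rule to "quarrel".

yhneerd

The pattern: swap the first and last characters, then shift every letter 13 places forward in the alphabet (wrapping around) — i.e. ROT13.
Starting from "quarrel": after the first operation, "luarreq"; after the second, "yhneerd".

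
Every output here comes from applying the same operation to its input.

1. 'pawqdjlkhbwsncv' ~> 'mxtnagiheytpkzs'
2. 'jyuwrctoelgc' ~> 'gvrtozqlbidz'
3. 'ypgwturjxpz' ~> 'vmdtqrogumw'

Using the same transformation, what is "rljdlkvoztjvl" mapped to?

oigaihslwqgsi

Each output is the input with this applied: shift every letter 3 places backward in the alphabet (wrapping around).
Doing the same to "rljdlkvoztjvl": "oigaihslwqgsi".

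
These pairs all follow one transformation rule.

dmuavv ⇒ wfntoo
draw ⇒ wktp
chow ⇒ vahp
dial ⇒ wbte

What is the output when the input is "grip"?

zkbi

Each output is the input with this applied: shift every letter 7 places backward in the alphabet (wrapping around).
Doing the same to "grip": "zkbi".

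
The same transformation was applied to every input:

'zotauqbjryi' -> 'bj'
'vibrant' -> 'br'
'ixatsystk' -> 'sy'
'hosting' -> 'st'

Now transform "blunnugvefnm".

The pattern: delete the last 3 characters, then keep only the last 2 characters.
Working it through for "blunnugvefnm": intermediate "blunnugve", final "ve".

ve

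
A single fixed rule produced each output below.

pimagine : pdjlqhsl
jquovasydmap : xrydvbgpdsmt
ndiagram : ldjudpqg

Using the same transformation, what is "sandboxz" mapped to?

qgeracvd

Each output is the input with this applied: shift every letter 3 places forward in the alphabet (wrapping around), then move the first 2 characters to the end (rotate left by 2).
"sandboxz" → "qgeracvd".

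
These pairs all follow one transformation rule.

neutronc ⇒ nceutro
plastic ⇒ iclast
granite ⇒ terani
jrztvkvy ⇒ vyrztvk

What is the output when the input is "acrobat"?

atcrob

In each case the input is transformed by: delete the first character, then move the last 2 characters to the front (rotate right by 2).
Applying both steps to "acrobat": "crobat", then "atcrob".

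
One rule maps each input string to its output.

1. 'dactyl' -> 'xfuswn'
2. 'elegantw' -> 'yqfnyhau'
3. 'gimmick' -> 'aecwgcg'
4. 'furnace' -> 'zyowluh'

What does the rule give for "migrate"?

gycnaul

Each output is the input with this applied: shift every letter 6 places backward in the alphabet (wrapping around), then take characters alternately from the front and the back (1st, last, 2nd, 2nd-last, ...).
"migrate" → "gcaluny" → "gycnaul".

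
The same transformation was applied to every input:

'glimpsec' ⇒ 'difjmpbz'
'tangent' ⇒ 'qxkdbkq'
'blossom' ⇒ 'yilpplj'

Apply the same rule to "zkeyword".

Rule — shift every letter 3 places backward in the alphabet (wrapping around).
Applying that to "zkeyword" gives "whbvtloa".

whbvtloa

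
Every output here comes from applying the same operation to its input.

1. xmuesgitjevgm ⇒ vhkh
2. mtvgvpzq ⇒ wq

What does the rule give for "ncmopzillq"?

nam

The rule is to shift every letter 1 place forward in the alphabet (wrapping around), then keep one character in every 3, starting at position 3 (positions 3rd, 6th, 9th, ...).
Working it through for "ncmopzillq": intermediate "odnpqajmmr", final "nam".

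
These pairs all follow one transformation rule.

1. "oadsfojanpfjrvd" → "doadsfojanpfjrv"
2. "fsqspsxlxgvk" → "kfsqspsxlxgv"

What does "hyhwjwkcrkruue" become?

What's happening: move the last character to the front.
For "hyhwjwkcrkruue" the result is "ehyhwjwkcrkruu".

ehyhwjwkcrkruu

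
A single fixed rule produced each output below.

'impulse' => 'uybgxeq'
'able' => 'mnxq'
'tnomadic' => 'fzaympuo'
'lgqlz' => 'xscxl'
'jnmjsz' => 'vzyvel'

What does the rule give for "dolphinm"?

Each output is the input with this applied: shift every letter 12 places forward in the alphabet (wrapping around).
Applying that to "dolphinm" gives "paxbtuzy".

paxbtuzy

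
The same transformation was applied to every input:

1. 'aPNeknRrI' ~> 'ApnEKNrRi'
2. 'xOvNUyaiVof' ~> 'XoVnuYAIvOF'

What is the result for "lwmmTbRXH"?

The transformation: flip the case of every letter.
Applying that to "lwmmTbRXH" gives "LWMMtBrxh".

LWMMtBrxh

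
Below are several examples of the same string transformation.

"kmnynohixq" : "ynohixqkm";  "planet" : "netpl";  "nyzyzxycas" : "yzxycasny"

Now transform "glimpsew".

mpsewgl

What's happening: move the first 2 characters to the end (rotate left by 2), then delete the first character.
"glimpsew" → "impsewgl" → "mpsewgl".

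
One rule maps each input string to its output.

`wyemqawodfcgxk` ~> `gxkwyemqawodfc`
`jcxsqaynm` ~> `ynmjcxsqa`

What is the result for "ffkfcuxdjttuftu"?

ftuffkfcuxdjttu

In each case the input is transformed by: move the last 3 characters to the front (rotate right by 3).
So "ffkfcuxdjttuftu" becomes "ftuffkfcuxdjttu".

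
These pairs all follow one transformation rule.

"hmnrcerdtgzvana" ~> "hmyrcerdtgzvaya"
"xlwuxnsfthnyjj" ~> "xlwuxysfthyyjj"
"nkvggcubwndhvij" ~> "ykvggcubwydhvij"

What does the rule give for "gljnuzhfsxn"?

gljyuzhfsxy

In each case the input is transformed by: replace every "n" with "y".
So "gljnuzhfsxn" becomes "gljyuzhfsxy".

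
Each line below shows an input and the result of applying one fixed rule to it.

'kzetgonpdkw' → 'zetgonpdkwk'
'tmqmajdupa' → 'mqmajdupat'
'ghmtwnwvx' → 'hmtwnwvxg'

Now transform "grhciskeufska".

rhciskeufskag

Each output is the input with this applied: move the first character to the end.
"grhciskeufska" → "rhciskeufskag".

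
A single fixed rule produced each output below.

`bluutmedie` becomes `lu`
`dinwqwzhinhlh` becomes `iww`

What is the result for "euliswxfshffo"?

The pattern: keep every other character starting from the second (positions 2nd, 4th, 6th, ...), then delete the last 3 characters.
Applying both steps to "euliswxfshffo": "uiwfhf", then "uiw".
(Check on "dinwqwzhinhlh": → "iwwhnl" → "iww" ✓)

uiw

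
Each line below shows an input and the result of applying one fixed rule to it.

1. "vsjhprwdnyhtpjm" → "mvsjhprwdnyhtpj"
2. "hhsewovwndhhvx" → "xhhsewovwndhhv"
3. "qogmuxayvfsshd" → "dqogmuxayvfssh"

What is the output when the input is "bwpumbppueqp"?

pbwpumbppueq

The pattern: move the last character to the front.
So "bwpumbppueqp" becomes "pbwpumbppueq".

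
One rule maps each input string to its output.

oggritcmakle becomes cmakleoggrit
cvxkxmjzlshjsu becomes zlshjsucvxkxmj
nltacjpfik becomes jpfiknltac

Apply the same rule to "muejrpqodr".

In each case the input is transformed by: swap the front and back halves of the string.
So "muejrpqodr" becomes "pqodrmuejr".

pqodrmuejr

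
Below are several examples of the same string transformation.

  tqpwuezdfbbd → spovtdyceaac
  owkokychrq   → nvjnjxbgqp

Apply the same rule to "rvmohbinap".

Each output is the input with this applied: shift every letter 1 place backward in the alphabet (wrapping around).
"rvmohbinap" → "qulngahmzo".

qulngahmzo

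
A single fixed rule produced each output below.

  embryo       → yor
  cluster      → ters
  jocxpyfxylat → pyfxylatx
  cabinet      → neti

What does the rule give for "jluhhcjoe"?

What's happening: delete the first 3 characters, then move the first character to the end.
On "jluhhcjoe": the first step gives "hhcjoe", and the second then gives "hcjoeh".

hcjoeh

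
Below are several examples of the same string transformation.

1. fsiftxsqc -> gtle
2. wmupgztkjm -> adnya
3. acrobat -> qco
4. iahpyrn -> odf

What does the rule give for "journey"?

What's happening: shift every letter 12 places backward in the alphabet (wrapping around), then keep every other character starting from the second (positions 2nd, 4th, 6th, ...).
On "journey": the first step gives "xcifbsm", and the second then gives "cfs".

cfs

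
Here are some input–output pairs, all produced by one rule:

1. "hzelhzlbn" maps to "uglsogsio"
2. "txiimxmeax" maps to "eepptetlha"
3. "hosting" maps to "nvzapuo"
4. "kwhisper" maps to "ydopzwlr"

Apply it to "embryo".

vtiyfl

What's happening: swap the first and last characters, then shift every letter 7 places forward in the alphabet (wrapping around).
So "embryo" becomes "vtiyfl".
(Check on "hosting": → "gostinh" → "nvzapuo" ✓)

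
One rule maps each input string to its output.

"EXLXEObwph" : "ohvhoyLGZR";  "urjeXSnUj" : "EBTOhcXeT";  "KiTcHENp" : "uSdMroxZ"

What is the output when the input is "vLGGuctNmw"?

FvqqEMDxWG

The transformation: flip the case of every letter, then shift every letter 10 places forward in the alphabet (wrapping around).
For "vLGGuctNmw" the result is "FvqqEMDxWG".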